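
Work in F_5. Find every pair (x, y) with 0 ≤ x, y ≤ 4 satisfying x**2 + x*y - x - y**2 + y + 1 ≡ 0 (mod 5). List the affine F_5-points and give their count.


Affine F_5-points: {(0, 3), (2, 1), (2, 2), (3, 1), (3, 3)}; count = 5.

For each of the 25 pairs (x, y) ∈ F_5², evaluate f(x, y) mod 5. Record the zeros.
  x = 0: [0↦1, 1↦1, 2↦4, 3↦0, 4↦4]  zeros at y ∈ {3}
  x = 1: [0↦1, 1↦2, 2↦1, 3↦3, 4↦3]  zeros at y ∈ ∅
  x = 2: [0↦3, 1↦0, 2↦0, 3↦3, 4↦4]  zeros at y ∈ {1, 2}
  x = 3: [0↦2, 1↦0, 2↦1, 3↦0, 4↦2]  zeros at y ∈ {1, 3}
  x = 4: [0↦3, 1↦2, 2↦4, 3↦4, 4↦2]  zeros at y ∈ ∅
Collecting zeros: affine points = {(0, 3), (2, 1), (2, 2), (3, 1), (3, 3)}.
Total count |C(F_5)_aff| = 5.


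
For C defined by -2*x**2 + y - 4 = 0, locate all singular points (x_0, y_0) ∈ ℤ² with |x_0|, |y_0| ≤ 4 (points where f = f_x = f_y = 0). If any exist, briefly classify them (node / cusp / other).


No singular points in the scanned grid; C is smooth there.

Compute partial derivatives:
  f_x = -4*x.
  f_y = 1.
f_y = 1 is a nonzero constant, so f_y never vanishes: no point (x, y) can satisfy f = f_x = f_y = 0. In particular no (x, y) ∈ {−4, ..., 4}² is singular; the curve is smooth.


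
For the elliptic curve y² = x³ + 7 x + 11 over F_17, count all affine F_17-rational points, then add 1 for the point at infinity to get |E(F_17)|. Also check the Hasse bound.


Affine points = {(1, 6), (1, 11), (2, 4), (2, 13), (3, 5), (3, 12), (4, 1), (4, 16), (5, 1), (5, 16), (8, 1), (8, 16), (9, 2), (9, 15), (11, 5), (11, 12), (12, 2), (12, 15), (13, 2), (13, 15)}; affine count = 20; |E(F_17)| = 21.

Discriminant check: Δ ∝ 4a³ + 27b² = 4·7³ + 27·11² = 4·343 + 27·121 ≡ 15 (mod 17). Nonzero ⇒ E is nonsingular.
For each x ∈ F_17, compute rhs = x³ + 7·x + 11 mod 17, then count y ∈ F_17 with y² ≡ rhs.
  x = 0: rhs = 11, matching y values: none (0 points).
  x = 1: rhs = 2, matching y values: 6, 11 (2 points).
  x = 2: rhs = 16, matching y values: 4, 13 (2 points).
  x = 3: rhs = 8, matching y values: 5, 12 (2 points).
  x = 4: rhs = 1, matching y values: 1, 16 (2 points).
  x = 5: rhs = 1, matching y values: 1, 16 (2 points).
  x = 6: rhs = 14, matching y values: none (0 points).
  x = 7: rhs = 12, matching y values: none (0 points).
  x = 8: rhs = 1, matching y values: 1, 16 (2 points).
  x = 9: rhs = 4, matching y values: 2, 15 (2 points).
  x = 10: rhs = 10, matching y values: none (0 points).
  x = 11: rhs = 8, matching y values: 5, 12 (2 points).
  x = 12: rhs = 4, matching y values: 2, 15 (2 points).
  x = 13: rhs = 4, matching y values: 2, 15 (2 points).
  x = 14: rhs = 14, matching y values: none (0 points).
  x = 15: rhs = 6, matching y values: none (0 points).
  x = 16: rhs = 3, matching y values: none (0 points).
Total affine count: 20.
Full point count |E(F_17)| = 20 + 1 = 21.
Hasse bound: |21 − (17+1)| = |3| = 3 ≤ 2√17 ≈ 8.2462 ✓.


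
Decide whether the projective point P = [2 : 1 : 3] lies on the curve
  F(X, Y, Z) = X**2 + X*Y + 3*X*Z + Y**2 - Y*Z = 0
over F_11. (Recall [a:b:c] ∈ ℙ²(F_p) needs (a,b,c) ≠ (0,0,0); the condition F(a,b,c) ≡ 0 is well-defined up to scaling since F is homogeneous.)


F(2,1,3) ≡ 0 (mod 11); P is on the curve.

Evaluate F(2, 1, 3) term-by-term (mod 11).
  X**2 ↦ 1·4·1·1 = 4
  X*Y ↦ 1·2·1·1 = 2
  3*X*Z ↦ 3·2·1·3 = 18
  Y**2 ↦ 1·1·1·1 = 1
  -Y*Z ↦ -1·1·1·3 = -3
Sum: F(2, 1, 3) = (4) + (2) + (18) + (1) + (-3) = 22.
Reducing mod 11: 22 ≡ 0 (mod 11).
Since F(a, b, c) ≡ 0 (mod 11), P lies on the curve.


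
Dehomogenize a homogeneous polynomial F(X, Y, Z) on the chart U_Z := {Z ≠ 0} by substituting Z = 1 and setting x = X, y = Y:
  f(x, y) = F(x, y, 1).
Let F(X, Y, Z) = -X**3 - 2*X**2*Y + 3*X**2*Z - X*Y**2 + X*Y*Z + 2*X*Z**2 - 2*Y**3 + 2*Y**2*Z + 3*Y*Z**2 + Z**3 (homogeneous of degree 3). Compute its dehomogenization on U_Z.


f(x, y) = -x**3 - 2*x**2*y + 3*x**2 - x*y**2 + x*y + 2*x - 2*y**3 + 2*y**2 + 3*y + 1

On U_Z we set Z = 1. Each monomial c·X^i·Y^j·Z^k in F becomes c·x^i·y^j·1^k = c·x^i·y^j.
Substituting Z = 1: F(X, Y, 1) = -x**3 - 2*x**2*y + 3*x**2 - x*y**2 + x*y + 2*x - 2*y**3 + 2*y**2 + 3*y + 1.
Note: deg(f) ≤ deg(F) = 3; strict inequality happens when F is divisible by Z (lost terms).


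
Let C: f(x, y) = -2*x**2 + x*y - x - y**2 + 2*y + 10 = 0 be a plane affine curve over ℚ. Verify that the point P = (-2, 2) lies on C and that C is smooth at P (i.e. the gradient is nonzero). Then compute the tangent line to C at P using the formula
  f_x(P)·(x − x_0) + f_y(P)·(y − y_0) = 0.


Tangent line at P: 9*x - 4*y + 26 = 0.

Step 1: f(-2, 2) = 0, so P lies on C.
Step 2: partial derivatives
  f_x(x, y) = -4*x + y - 1, f_y(x, y) = x - 2*y + 2.
  f_x(P) = 9, f_y(P) = -4 (gradient nonzero, so P is smooth).
Step 3: tangent line at P: 9·(x − -2) + -4·(y − 2) = 0.
Expanding: 9*x - 4*y + 26 = 0.


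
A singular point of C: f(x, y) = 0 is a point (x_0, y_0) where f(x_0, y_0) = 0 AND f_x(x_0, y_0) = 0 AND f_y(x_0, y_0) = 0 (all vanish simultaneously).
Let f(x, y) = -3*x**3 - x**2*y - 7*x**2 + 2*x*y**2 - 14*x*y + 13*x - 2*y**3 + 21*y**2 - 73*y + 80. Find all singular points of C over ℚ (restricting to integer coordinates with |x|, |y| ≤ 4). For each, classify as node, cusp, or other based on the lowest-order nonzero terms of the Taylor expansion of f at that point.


Singular points: {(-1, 3)}; classification: node.

Compute partial derivatives:
  f_x = -9*x**2 - 2*x*y - 14*x + 2*y**2 - 14*y + 13.
  f_y = -x**2 + 4*x*y - 14*x - 6*y**2 + 42*y - 73.
Scan x_0 ∈ {−4, ..., 4}. For each x_0, f_y(x_0, y) is a polynomial in y; find its integer roots y ∈ {−4, ..., 4}, then test f_x and f at those candidates.
  x = -4: f_y(-4, y) = -6*y**2 + 26*y - 33; no integer root y with |y| ≤ 4.
  x = -3: f_y(-3, y) = -6*y**2 + 30*y - 40; no integer root y with |y| ≤ 4.
  x = -2: f_y(-2, y) = -6*y**2 + 34*y - 49; no integer root y with |y| ≤ 4.
  x = -1: f_y(-1, y) = -6*y**2 + 38*y - 60; vanishes at y ∈ {3}. (-1, 3): f_x = 0, f = 0 — SINGULAR.
  x = 0: f_y(0, y) = -6*y**2 + 42*y - 73; no integer root y with |y| ≤ 4.
  x = 1: f_y(1, y) = -6*y**2 + 46*y - 88; vanishes at y ∈ {4}. (1, 4): f_x = -42 ≠ 0.
  x = 2: f_y(2, y) = -6*y**2 + 50*y - 105; no integer root y with |y| ≤ 4.
  x = 3: f_y(3, y) = -6*y**2 + 54*y - 124; no integer root y with |y| ≤ 4.
  x = 4: f_y(4, y) = -6*y**2 + 58*y - 145; no integer root y with |y| ≤ 4.
Only singular point on the grid: (-1, 3).
Classify: substitute x = -1 + u, y = 3 + v and expand: f = -3*u**3 - u**2*v - u**2 + 2*u*v**2 - 2*v**3 + v**2.
No constant or linear terms (consistent with a singular point). Quadratic part: -u**2 + v**2. Cubic part: -3*u**3 - u**2*v + 2*u*v**2 - 2*v**3.
The quadratic part v**2 - u**2 = (v − u)(v + u) splits into two distinct linear factors, so there are two distinct tangent lines y − 3 = ±(x − -1) — this is a node (ordinary double point).
Classification: node.


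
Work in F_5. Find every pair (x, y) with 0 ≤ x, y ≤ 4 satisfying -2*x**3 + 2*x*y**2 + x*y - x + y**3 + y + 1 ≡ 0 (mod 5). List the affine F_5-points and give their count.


Affine F_5-points: {(2, 3), (3, 1), (3, 4)}; count = 3.

For each of the 25 pairs (x, y) ∈ F_5², evaluate f(x, y) mod 5. Record the zeros.
  x = 0: [0↦1, 1↦3, 2↦1, 3↦1, 4↦4]  zeros at y ∈ ∅
  x = 1: [0↦3, 1↦3, 2↦3, 3↦4, 4↦2]  zeros at y ∈ ∅
  x = 2: [0↦3, 1↦1, 2↦3, 3↦0, 4↦3]  zeros at y ∈ {3}
  x = 3: [0↦4, 1↦0, 2↦4, 3↦2, 4↦0]  zeros at y ∈ {1, 4}
  x = 4: [0↦4, 1↦3, 2↦4, 3↦3, 4↦1]  zeros at y ∈ ∅
Collecting zeros: affine points = {(2, 3), (3, 1), (3, 4)}.
Total count |C(F_5)_aff| = 3.


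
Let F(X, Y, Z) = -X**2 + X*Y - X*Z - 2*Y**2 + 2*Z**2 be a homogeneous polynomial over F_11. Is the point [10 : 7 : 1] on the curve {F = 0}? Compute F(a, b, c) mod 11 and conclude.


F(10,7,1) ≡ 7 (mod 11); P is NOT on the curve.

Evaluate F(10, 7, 1) term-by-term (mod 11).
  -X**2 ↦ -1·100·1·1 = -100
  X*Y ↦ 1·10·7·1 = 70
  -X*Z ↦ -1·10·1·1 = -10
  -2*Y**2 ↦ -2·1·49·1 = -98
  2*Z**2 ↦ 2·1·1·1 = 2
Sum: F(10, 7, 1) = (-100) + (70) + (-10) + (-98) + (2) = -136.
Reducing mod 11: -136 ≡ 7 (mod 11).
Since F(a, b, c) ≡ 7 ≠ 0 (mod 11), P does NOT lie on the curve.


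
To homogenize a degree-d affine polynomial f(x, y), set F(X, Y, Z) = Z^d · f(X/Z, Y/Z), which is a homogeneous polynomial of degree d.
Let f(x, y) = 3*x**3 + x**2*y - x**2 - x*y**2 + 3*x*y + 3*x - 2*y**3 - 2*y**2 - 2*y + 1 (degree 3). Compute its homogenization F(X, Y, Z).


F(X, Y, Z) = 3*X**3 + X**2*Y - X**2*Z - X*Y**2 + 3*X*Y*Z + 3*X*Z**2 - 2*Y**3 - 2*Y**2*Z - 2*Y*Z**2 + Z**3

deg(f) = 3.
Substitute x = X/Z, y = Y/Z into f, then multiply by Z^3.
  monomial 3·x^3·y^0 ↦ 3·X^3·Y^0·Z^0.
  monomial 1·x^2·y^1 ↦ 1·X^2·Y^1·Z^0.
  monomial -1·x^2·y^0 ↦ -1·X^2·Y^0·Z^1.
  monomial -1·x^1·y^2 ↦ -1·X^1·Y^2·Z^0.
  monomial 3·x^1·y^1 ↦ 3·X^1·Y^1·Z^1.
  monomial 3·x^1·y^0 ↦ 3·X^1·Y^0·Z^2.
  monomial -2·x^0·y^3 ↦ -2·X^0·Y^3·Z^0.
  monomial -2·x^0·y^2 ↦ -2·X^0·Y^2·Z^1.
  monomial -2·x^0·y^1 ↦ -2·X^0·Y^1·Z^2.
  monomial 1·x^0·y^0 ↦ 1·X^0·Y^0·Z^3.
Collecting: F(X, Y, Z) = 3*X**3 + X**2*Y - X**2*Z - X*Y**2 + 3*X*Y*Z + 3*X*Z**2 - 2*Y**3 - 2*Y**2*Z - 2*Y*Z**2 + Z**3.


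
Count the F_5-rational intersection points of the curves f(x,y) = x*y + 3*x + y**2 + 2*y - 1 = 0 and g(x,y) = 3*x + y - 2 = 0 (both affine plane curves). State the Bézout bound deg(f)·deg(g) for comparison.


Common zeros: {(1, 4), (2, 1)}; count = 2; Bézout bound = 2.

deg(f) = 2, deg(g) = 1, so Bézout bound = 2.
Scan x ∈ F_5. For each x, list the y ∈ F_5 with f(x, y) ≡ 0 and those with g(x, y) ≡ 0 (mod 5); the common zeros in that column are the intersection.
  x = 0: f ≡ 0 at y ∈ ∅; g ≡ 0 at y ∈ {2}; common: ∅.
  x = 1: f ≡ 0 at y ∈ {3, 4}; g ≡ 0 at y ∈ {4}; common: {4}.
  x = 2: f ≡ 0 at y ∈ {0, 1}; g ≡ 0 at y ∈ {1}; common: {1}.
  x = 3: f ≡ 0 at y ∈ ∅; g ≡ 0 at y ∈ {3}; common: ∅.
  x = 4: f ≡ 0 at y ∈ ∅; g ≡ 0 at y ∈ {0}; common: ∅.
Collecting: common zeros = {(1, 4), (2, 1)}, so the count is 2.
Comparison with the Bézout bound: 2 ≤ 2 = deg(f)·deg(g), as expected for curves with no common component (the bound is attained).


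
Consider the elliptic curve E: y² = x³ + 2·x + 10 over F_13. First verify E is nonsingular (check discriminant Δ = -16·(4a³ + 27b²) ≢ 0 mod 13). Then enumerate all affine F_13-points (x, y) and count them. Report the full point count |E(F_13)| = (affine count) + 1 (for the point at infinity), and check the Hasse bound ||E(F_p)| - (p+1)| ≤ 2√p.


Affine points = {(0, 6), (0, 7), (1, 0), (2, 3), (2, 10), (3, 2), (3, 11), (4, 2), (4, 11), (6, 2), (6, 11), (7, 4), (7, 9), (9, 4), (9, 9), (10, 4), (10, 9)}; affine count = 17; |E(F_13)| = 18.

Discriminant check: Δ ∝ 4a³ + 27b² = 4·2³ + 27·10² = 4·8 + 27·100 ≡ 2 (mod 13). Nonzero ⇒ E is nonsingular.
For each x ∈ F_13, compute rhs = x³ + 2·x + 10 mod 13, then count y ∈ F_13 with y² ≡ rhs.
  x = 0: rhs = 10, matching y values: 6, 7 (2 points).
  x = 1: rhs = 0, matching y values: 0 (1 points).
  x = 2: rhs = 9, matching y values: 3, 10 (2 points).
  x = 3: rhs = 4, matching y values: 2, 11 (2 points).
  x = 4: rhs = 4, matching y values: 2, 11 (2 points).
  x = 5: rhs = 2, matching y values: none (0 points).
  x = 6: rhs = 4, matching y values: 2, 11 (2 points).
  x = 7: rhs = 3, matching y values: 4, 9 (2 points).
  x = 8: rhs = 5, matching y values: none (0 points).
  x = 9: rhs = 3, matching y values: 4, 9 (2 points).
  x = 10: rhs = 3, matching y values: 4, 9 (2 points).
  x = 11: rhs = 11, matching y values: none (0 points).
  x = 12: rhs = 7, matching y values: none (0 points).
Total affine count: 17.
Full point count |E(F_13)| = 17 + 1 = 18.
Hasse bound: |18 − (13+1)| = |4| = 4 ≤ 2√13 ≈ 7.2111 ✓.


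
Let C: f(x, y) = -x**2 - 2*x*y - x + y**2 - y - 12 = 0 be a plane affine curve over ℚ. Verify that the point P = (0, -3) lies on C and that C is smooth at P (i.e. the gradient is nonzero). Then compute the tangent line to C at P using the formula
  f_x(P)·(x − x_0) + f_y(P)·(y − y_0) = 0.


Tangent line at P: 5*x - 7*y - 21 = 0.

Step 1: f(0, -3) = 0, so P lies on C.
Step 2: partial derivatives
  f_x(x, y) = -2*x - 2*y - 1, f_y(x, y) = -2*x + 2*y - 1.
  f_x(P) = 5, f_y(P) = -7 (gradient nonzero, so P is smooth).
Step 3: tangent line at P: 5·(x − 0) + -7·(y − -3) = 0.
Expanding: 5*x - 7*y - 21 = 0.


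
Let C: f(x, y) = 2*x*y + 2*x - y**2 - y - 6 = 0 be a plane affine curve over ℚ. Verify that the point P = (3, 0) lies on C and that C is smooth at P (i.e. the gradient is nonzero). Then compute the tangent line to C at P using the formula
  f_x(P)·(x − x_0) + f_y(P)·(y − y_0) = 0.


Tangent line at P: 2*x + 5*y - 6 = 0.

Step 1: f(3, 0) = 0, so P lies on C.
Step 2: partial derivatives
  f_x(x, y) = 2*y + 2, f_y(x, y) = 2*x - 2*y - 1.
  f_x(P) = 2, f_y(P) = 5 (gradient nonzero, so P is smooth).
Step 3: tangent line at P: 2·(x − 3) + 5·(y − 0) = 0.
Expanding: 2*x + 5*y - 6 = 0.


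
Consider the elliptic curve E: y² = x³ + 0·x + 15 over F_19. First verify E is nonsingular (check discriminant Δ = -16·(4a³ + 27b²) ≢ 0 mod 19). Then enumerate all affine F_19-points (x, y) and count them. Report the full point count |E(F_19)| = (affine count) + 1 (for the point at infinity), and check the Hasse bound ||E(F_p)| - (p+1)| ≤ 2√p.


Affine points = {(1, 4), (1, 15), (2, 2), (2, 17), (3, 2), (3, 17), (5, 8), (5, 11), (7, 4), (7, 15), (11, 4), (11, 15), (14, 2), (14, 17), (16, 8), (16, 11), (17, 8), (17, 11)}; affine count = 18; |E(F_19)| = 19.

Discriminant check: Δ ∝ 4a³ + 27b² = 4·0³ + 27·15² = 4·0 + 27·225 ≡ 14 (mod 19). Nonzero ⇒ E is nonsingular.
For each x ∈ F_19, compute rhs = x³ + 0·x + 15 mod 19, then count y ∈ F_19 with y² ≡ rhs.
  x = 0: rhs = 15, matching y values: none (0 points).
  x = 1: rhs = 16, matching y values: 4, 15 (2 points).
  x = 2: rhs = 4, matching y values: 2, 17 (2 points).
  x = 3: rhs = 4, matching y values: 2, 17 (2 points).
  x = 4: rhs = 3, matching y values: none (0 points).
  x = 5: rhs = 7, matching y values: 8, 11 (2 points).
  x = 6: rhs = 3, matching y values: none (0 points).
  x = 7: rhs = 16, matching y values: 4, 15 (2 points).
  x = 8: rhs = 14, matching y values: none (0 points).
  x = 9: rhs = 3, matching y values: none (0 points).
  x = 10: rhs = 8, matching y values: none (0 points).
  x = 11: rhs = 16, matching y values: 4, 15 (2 points).
  x = 12: rhs = 14, matching y values: none (0 points).
  x = 13: rhs = 8, matching y values: none (0 points).
  x = 14: rhs = 4, matching y values: 2, 17 (2 points).
  x = 15: rhs = 8, matching y values: none (0 points).
  x = 16: rhs = 7, matching y values: 8, 11 (2 points).
  x = 17: rhs = 7, matching y values: 8, 11 (2 points).
  x = 18: rhs = 14, matching y values: none (0 points).
Total affine count: 18.
Full point count |E(F_19)| = 18 + 1 = 19.
Hasse bound: |19 − (19+1)| = |-1| = 1 ≤ 2√19 ≈ 8.7178 ✓.


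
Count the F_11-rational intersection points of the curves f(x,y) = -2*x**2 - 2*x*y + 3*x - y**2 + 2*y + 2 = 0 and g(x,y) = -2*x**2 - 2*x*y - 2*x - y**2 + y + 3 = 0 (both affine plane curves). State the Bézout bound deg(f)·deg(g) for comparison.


Common zeros: ∅; count = 0; Bézout bound = 4.

deg(f) = 2, deg(g) = 2, so Bézout bound = 4.
Scan x ∈ F_11. For each x, list the y ∈ F_11 with f(x, y) ≡ 0 and those with g(x, y) ≡ 0 (mod 11); the common zeros in that column are the intersection.
  x = 0: f ≡ 0 at y ∈ {6, 7}; g ≡ 0 at y ∈ ∅; common: ∅.
  x = 1: f ≡ 0 at y ∈ {5, 6}; g ≡ 0 at y ∈ ∅; common: ∅.
  x = 2: f ≡ 0 at y ∈ {0, 9}; g ≡ 0 at y ∈ ∅; common: ∅.
  x = 3: f ≡ 0 at y ∈ ∅; g ≡ 0 at y ∈ ∅; common: ∅.
  x = 4: f ≡ 0 at y ∈ ∅; g ≡ 0 at y ∈ {2}; common: ∅.
  x = 5: f ≡ 0 at y ∈ {0, 3}; g ≡ 0 at y ∈ ∅; common: ∅.
  x = 6: f ≡ 0 at y ∈ ∅; g ≡ 0 at y ∈ ∅; common: ∅.
  x = 7: f ≡ 0 at y ∈ {1, 9}; g ≡ 0 at y ∈ ∅; common: ∅.
  x = 8: f ≡ 0 at y ∈ ∅; g ≡ 0 at y ∈ ∅; common: ∅.
  x = 9: f ≡ 0 at y ∈ ∅; g ≡ 0 at y ∈ ∅; common: ∅.
  x = 10: f ≡ 0 at y ∈ {1, 3}; g ≡ 0 at y ∈ ∅; common: ∅.
Collecting: common zeros = ∅, so the count is 0.
Comparison with the Bézout bound: 0 ≤ 4 = deg(f)·deg(g), as expected for curves with no common component (the affine F_11-count falls short of the bound because intersections may lie at infinity, over extension fields, or carry multiplicity).


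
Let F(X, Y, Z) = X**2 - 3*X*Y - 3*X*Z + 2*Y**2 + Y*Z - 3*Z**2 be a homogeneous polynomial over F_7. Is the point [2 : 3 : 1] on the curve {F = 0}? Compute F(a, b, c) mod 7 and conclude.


F(2,3,1) ≡ 5 (mod 7); P is NOT on the curve.

Evaluate F(2, 3, 1) term-by-term (mod 7).
  X**2 ↦ 1·4·1·1 = 4
  -3*X*Y ↦ -3·2·3·1 = -18
  -3*X*Z ↦ -3·2·1·1 = -6
  2*Y**2 ↦ 2·1·9·1 = 18
  Y*Z ↦ 1·1·3·1 = 3
  -3*Z**2 ↦ -3·1·1·1 = -3
Sum: F(2, 3, 1) = (4) + (-18) + (-6) + (18) + (3) + (-3) = -2.
Reducing mod 7: -2 ≡ 5 (mod 7).
Since F(a, b, c) ≡ 5 ≠ 0 (mod 7), P does NOT lie on the curve.


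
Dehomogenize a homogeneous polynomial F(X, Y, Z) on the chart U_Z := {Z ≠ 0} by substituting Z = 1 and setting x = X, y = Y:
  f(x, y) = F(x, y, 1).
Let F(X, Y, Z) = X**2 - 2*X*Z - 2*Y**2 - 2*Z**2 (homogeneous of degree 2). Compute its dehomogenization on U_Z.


f(x, y) = x**2 - 2*x - 2*y**2 - 2

On U_Z we set Z = 1. Each monomial c·X^i·Y^j·Z^k in F becomes c·x^i·y^j·1^k = c·x^i·y^j.
Substituting Z = 1: F(X, Y, 1) = x**2 - 2*x - 2*y**2 - 2.
Note: deg(f) ≤ deg(F) = 2; strict inequality happens when F is divisible by Z (lost terms).


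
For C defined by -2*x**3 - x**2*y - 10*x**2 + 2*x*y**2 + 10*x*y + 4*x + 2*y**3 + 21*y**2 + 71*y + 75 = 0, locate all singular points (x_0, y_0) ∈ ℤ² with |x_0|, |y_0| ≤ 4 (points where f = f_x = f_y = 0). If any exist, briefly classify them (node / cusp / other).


Singular points: {(-1, -3)}; classification: node.

Compute partial derivatives:
  f_x = -6*x**2 - 2*x*y - 20*x + 2*y**2 + 10*y + 4.
  f_y = -x**2 + 4*x*y + 10*x + 6*y**2 + 42*y + 71.
Scan x_0 ∈ {−4, ..., 4}. For each x_0, f_y(x_0, y) is a polynomial in y; find its integer roots y ∈ {−4, ..., 4}, then test f_x and f at those candidates.
  x = -4: f_y(-4, y) = 6*y**2 + 26*y + 15; no integer root y with |y| ≤ 4.
  x = -3: f_y(-3, y) = 6*y**2 + 30*y + 32; no integer root y with |y| ≤ 4.
  x = -2: f_y(-2, y) = 6*y**2 + 34*y + 47; no integer root y with |y| ≤ 4.
  x = -1: f_y(-1, y) = 6*y**2 + 38*y + 60; vanishes at y ∈ {-3}. (-1, -3): f_x = 0, f = 0 — SINGULAR.
  x = 0: f_y(0, y) = 6*y**2 + 42*y + 71; no integer root y with |y| ≤ 4.
  x = 1: f_y(1, y) = 6*y**2 + 46*y + 80; no integer root y with |y| ≤ 4.
  x = 2: f_y(2, y) = 6*y**2 + 50*y + 87; no integer root y with |y| ≤ 4.
  x = 3: f_y(3, y) = 6*y**2 + 54*y + 92; no integer root y with |y| ≤ 4.
  x = 4: f_y(4, y) = 6*y**2 + 58*y + 95; no integer root y with |y| ≤ 4.
Only singular point on the grid: (-1, -3).
Classify: substitute x = -1 + u, y = -3 + v and expand: f = -2*u**3 - u**2*v - u**2 + 2*u*v**2 + 2*v**3 + v**2.
No constant or linear terms (consistent with a singular point). Quadratic part: -u**2 + v**2. Cubic part: -2*u**3 - u**2*v + 2*u*v**2 + 2*v**3.
The quadratic part v**2 - u**2 = (v − u)(v + u) splits into two distinct linear factors, so there are two distinct tangent lines y − -3 = ±(x − -1) — this is a node (ordinary double point).
Classification: node.


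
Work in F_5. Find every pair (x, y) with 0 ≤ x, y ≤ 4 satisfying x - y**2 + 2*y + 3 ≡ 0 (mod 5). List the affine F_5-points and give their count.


Affine F_5-points: {(0, 3), (0, 4), (1, 1), (2, 0), (2, 2)}; count = 5.

For each of the 25 pairs (x, y) ∈ F_5², evaluate f(x, y) mod 5. Record the zeros.
  x = 0: [0↦3, 1↦4, 2↦3, 3↦0, 4↦0]  zeros at y ∈ {3, 4}
  x = 1: [0↦4, 1↦0, 2↦4, 3↦1, 4↦1]  zeros at y ∈ {1}
  x = 2: [0↦0, 1↦1, 2↦0, 3↦2, 4↦2]  zeros at y ∈ {0, 2}
  x = 3: [0↦1, 1↦2, 2↦1, 3↦3, 4↦3]  zeros at y ∈ ∅
  x = 4: [0↦2, 1↦3, 2↦2, 3↦4, 4↦4]  zeros at y ∈ ∅
Collecting zeros: affine points = {(0, 3), (0, 4), (1, 1), (2, 0), (2, 2)}.
Total count |C(F_5)_aff| = 5.


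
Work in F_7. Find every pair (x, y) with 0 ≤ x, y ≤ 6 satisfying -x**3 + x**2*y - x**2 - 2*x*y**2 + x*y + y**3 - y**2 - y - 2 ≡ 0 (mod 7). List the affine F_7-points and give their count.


Affine F_7-points: {(0, 2), (0, 4), (2, 0), (3, 4), (5, 1)}; count = 5.

For each of the 49 pairs (x, y) ∈ F_7², evaluate f(x, y) mod 7. Record the zeros.
  x = 0: [0↦5, 1↦4, 2↦0, 3↦6, 4↦0, 5↦2, 6↦4]  zeros at y ∈ {2, 4}
  x = 1: [0↦3, 1↦2, 2↦1, 3↦6, 4↦2, 5↦2, 6↦5]  zeros at y ∈ ∅
  x = 2: [0↦0, 1↦1, 2↦5, 3↦4, 4↦4, 5↦4, 6↦3]  zeros at y ∈ {0}
  x = 3: [0↦4, 1↦2, 2↦6, 3↦1, 4↦0, 5↦2, 6↦6]  zeros at y ∈ {4}
  x = 4: [0↦2, 1↦6, 2↦5, 3↦5, 4↦5, 5↦4, 6↦1]  zeros at y ∈ ∅
  x = 5: [0↦2, 1↦0, 2↦3, 3↦3, 4↦6, 5↦4, 6↦3]  zeros at y ∈ {1}
  x = 6: [0↦5, 1↦6, 2↦1, 3↦3, 4↦4, 5↦3, 6↦6]  zeros at y ∈ ∅
Collecting zeros: affine points = {(0, 2), (0, 4), (2, 0), (3, 4), (5, 1)}.
Total count |C(F_7)_aff| = 5.


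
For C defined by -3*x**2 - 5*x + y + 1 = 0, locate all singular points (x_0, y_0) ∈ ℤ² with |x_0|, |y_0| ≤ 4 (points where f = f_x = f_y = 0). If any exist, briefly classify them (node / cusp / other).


No singular points in the scanned grid; C is smooth there.

Compute partial derivatives:
  f_x = -6*x - 5.
  f_y = 1.
f_y = 1 is a nonzero constant, so f_y never vanishes: no point (x, y) can satisfy f = f_x = f_y = 0. In particular no (x, y) ∈ {−4, ..., 4}² is singular; the curve is smooth.


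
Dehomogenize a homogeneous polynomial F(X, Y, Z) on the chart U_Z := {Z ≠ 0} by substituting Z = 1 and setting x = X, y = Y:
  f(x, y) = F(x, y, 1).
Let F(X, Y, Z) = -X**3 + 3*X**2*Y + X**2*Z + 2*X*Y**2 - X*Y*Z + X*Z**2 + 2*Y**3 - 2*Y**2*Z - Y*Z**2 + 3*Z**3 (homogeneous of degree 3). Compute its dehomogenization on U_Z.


f(x, y) = -x**3 + 3*x**2*y + x**2 + 2*x*y**2 - x*y + x + 2*y**3 - 2*y**2 - y + 3

On U_Z we set Z = 1. Each monomial c·X^i·Y^j·Z^k in F becomes c·x^i·y^j·1^k = c·x^i·y^j.
Substituting Z = 1: F(X, Y, 1) = -x**3 + 3*x**2*y + x**2 + 2*x*y**2 - x*y + x + 2*y**3 - 2*y**2 - y + 3.
Note: deg(f) ≤ deg(F) = 3; strict inequality happens when F is divisible by Z (lost terms).


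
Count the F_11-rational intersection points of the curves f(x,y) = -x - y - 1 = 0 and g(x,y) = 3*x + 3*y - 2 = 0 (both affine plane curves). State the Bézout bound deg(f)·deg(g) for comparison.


Common zeros: ∅; count = 0; Bézout bound = 1.

deg(f) = 1, deg(g) = 1, so Bézout bound = 1.
Scan x ∈ F_11. For each x, list the y ∈ F_11 with f(x, y) ≡ 0 and those with g(x, y) ≡ 0 (mod 11); the common zeros in that column are the intersection.
  x = 0: f ≡ 0 at y ∈ {10}; g ≡ 0 at y ∈ {8}; common: ∅.
  x = 1: f ≡ 0 at y ∈ {9}; g ≡ 0 at y ∈ {7}; common: ∅.
  x = 2: f ≡ 0 at y ∈ {8}; g ≡ 0 at y ∈ {6}; common: ∅.
  x = 3: f ≡ 0 at y ∈ {7}; g ≡ 0 at y ∈ {5}; common: ∅.
  x = 4: f ≡ 0 at y ∈ {6}; g ≡ 0 at y ∈ {4}; common: ∅.
  x = 5: f ≡ 0 at y ∈ {5}; g ≡ 0 at y ∈ {3}; common: ∅.
  x = 6: f ≡ 0 at y ∈ {4}; g ≡ 0 at y ∈ {2}; common: ∅.
  x = 7: f ≡ 0 at y ∈ {3}; g ≡ 0 at y ∈ {1}; common: ∅.
  x = 8: f ≡ 0 at y ∈ {2}; g ≡ 0 at y ∈ {0}; common: ∅.
  x = 9: f ≡ 0 at y ∈ {1}; g ≡ 0 at y ∈ {10}; common: ∅.
  x = 10: f ≡ 0 at y ∈ {0}; g ≡ 0 at y ∈ {9}; common: ∅.
Collecting: common zeros = ∅, so the count is 0.
Comparison with the Bézout bound: 0 ≤ 1 = deg(f)·deg(g), as expected for curves with no common component (the affine F_11-count falls short of the bound because intersections may lie at infinity, over extension fields, or carry multiplicity).


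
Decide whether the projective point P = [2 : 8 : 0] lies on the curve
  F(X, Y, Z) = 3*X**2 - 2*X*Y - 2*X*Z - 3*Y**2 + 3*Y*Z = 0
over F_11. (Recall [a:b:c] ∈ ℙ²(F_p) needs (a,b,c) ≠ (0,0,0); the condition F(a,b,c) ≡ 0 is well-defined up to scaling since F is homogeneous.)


F(2,8,0) ≡ 8 (mod 11); P is NOT on the curve.

Evaluate F(2, 8, 0) term-by-term (mod 11).
  3*X**2 ↦ 3·4·1·1 = 12
  -2*X*Y ↦ -2·2·8·1 = -32
  -2*X*Z ↦ -2·2·1·0 = 0
  -3*Y**2 ↦ -3·1·64·1 = -192
  3*Y*Z ↦ 3·1·8·0 = 0
Sum: F(2, 8, 0) = (12) + (-32) + (0) + (-192) + (0) = -212.
Reducing mod 11: -212 ≡ 8 (mod 11).
Since F(a, b, c) ≡ 8 ≠ 0 (mod 11), P does NOT lie on the curve.


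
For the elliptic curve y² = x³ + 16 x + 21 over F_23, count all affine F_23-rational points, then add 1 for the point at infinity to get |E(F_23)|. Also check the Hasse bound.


Affine points = {(3, 2), (3, 21), (7, 4), (7, 19), (10, 10), (10, 13), (12, 3), (12, 20), (15, 5), (15, 18), (16, 7), (16, 16), (17, 10), (17, 13), (18, 0), (19, 10), (19, 13), (21, 2), (21, 21), (22, 2), (22, 21)}; affine count = 21; |E(F_23)| = 22.

Discriminant check: Δ ∝ 4a³ + 27b² = 4·16³ + 27·21² = 4·4096 + 27·441 ≡ 1 (mod 23). Nonzero ⇒ E is nonsingular.
For each x ∈ F_23, compute rhs = x³ + 16·x + 21 mod 23, then count y ∈ F_23 with y² ≡ rhs.
  x = 0: rhs = 21, matching y values: none (0 points).
  x = 1: rhs = 15, matching y values: none (0 points).
  x = 2: rhs = 15, matching y values: none (0 points).
  x = 3: rhs = 4, matching y values: 2, 21 (2 points).
  x = 4: rhs = 11, matching y values: none (0 points).
  x = 5: rhs = 19, matching y values: none (0 points).
  x = 6: rhs = 11, matching y values: none (0 points).
  x = 7: rhs = 16, matching y values: 4, 19 (2 points).
  x = 8: rhs = 17, matching y values: none (0 points).
  x = 9: rhs = 20, matching y values: none (0 points).
  x = 10: rhs = 8, matching y values: 10, 13 (2 points).
  x = 11: rhs = 10, matching y values: none (0 points).
  x = 12: rhs = 9, matching y values: 3, 20 (2 points).
  x = 13: rhs = 11, matching y values: none (0 points).
  x = 14: rhs = 22, matching y values: none (0 points).
  x = 15: rhs = 2, matching y values: 5, 18 (2 points).
  x = 16: rhs = 3, matching y values: 7, 16 (2 points).
  x = 17: rhs = 8, matching y values: 10, 13 (2 points).
  x = 18: rhs = 0, matching y values: 0 (1 points).
  x = 19: rhs = 8, matching y values: 10, 13 (2 points).
  x = 20: rhs = 15, matching y values: none (0 points).
  x = 21: rhs = 4, matching y values: 2, 21 (2 points).
  x = 22: rhs = 4, matching y values: 2, 21 (2 points).
Total affine count: 21.
Full point count |E(F_23)| = 21 + 1 = 22.
Hasse bound: |22 − (23+1)| = |-2| = 2 ≤ 2√23 ≈ 9.5917 ✓.


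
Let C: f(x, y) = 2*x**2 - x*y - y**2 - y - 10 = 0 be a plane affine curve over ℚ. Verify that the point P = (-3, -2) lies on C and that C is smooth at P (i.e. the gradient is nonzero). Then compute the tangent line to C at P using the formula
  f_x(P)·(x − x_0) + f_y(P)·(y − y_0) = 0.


Tangent line at P: -10*x + 6*y - 18 = 0.

Step 1: f(-3, -2) = 0, so P lies on C.
Step 2: partial derivatives
  f_x(x, y) = 4*x - y, f_y(x, y) = -x - 2*y - 1.
  f_x(P) = -10, f_y(P) = 6 (gradient nonzero, so P is smooth).
Step 3: tangent line at P: -10·(x − -3) + 6·(y − -2) = 0.
Expanding: -10*x + 6*y - 18 = 0.


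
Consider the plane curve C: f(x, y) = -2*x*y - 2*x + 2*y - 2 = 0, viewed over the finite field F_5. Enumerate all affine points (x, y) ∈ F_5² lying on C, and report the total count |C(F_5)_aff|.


Affine F_5-points: {(0, 1), (2, 2), (3, 3), (4, 0)}; count = 4.

For each of the 25 pairs (x, y) ∈ F_5², evaluate f(x, y) mod 5. Record the zeros.
  x = 0: [0↦3, 1↦0, 2↦2, 3↦4, 4↦1]  zeros at y ∈ {1}
  x = 1: [0↦1, 1↦1, 2↦1, 3↦1, 4↦1]  zeros at y ∈ ∅
  x = 2: [0↦4, 1↦2, 2↦0, 3↦3, 4↦1]  zeros at y ∈ {2}
  x = 3: [0↦2, 1↦3, 2↦4, 3↦0, 4↦1]  zeros at y ∈ {3}
  x = 4: [0↦0, 1↦4, 2↦3, 3↦2, 4↦1]  zeros at y ∈ {0}
Collecting zeros: affine points = {(0, 1), (2, 2), (3, 3), (4, 0)}.
Total count |C(F_5)_aff| = 4.


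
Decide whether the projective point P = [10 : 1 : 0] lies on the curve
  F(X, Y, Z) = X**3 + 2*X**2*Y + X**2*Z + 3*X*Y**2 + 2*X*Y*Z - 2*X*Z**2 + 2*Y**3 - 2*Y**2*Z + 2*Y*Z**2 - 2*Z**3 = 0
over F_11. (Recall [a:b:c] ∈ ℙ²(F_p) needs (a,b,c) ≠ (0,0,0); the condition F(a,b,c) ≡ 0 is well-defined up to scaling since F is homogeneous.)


F(10,1,0) ≡ 0 (mod 11); P is on the curve.

Evaluate F(10, 1, 0) term-by-term (mod 11).
  X**3 ↦ 1·1000·1·1 = 1000
  2*X**2*Y ↦ 2·100·1·1 = 200
  X**2*Z ↦ 1·100·1·0 = 0
  3*X*Y**2 ↦ 3·10·1·1 = 30
  2*X*Y*Z ↦ 2·10·1·0 = 0
  -2*X*Z**2 ↦ -2·10·1·0 = 0
  2*Y**3 ↦ 2·1·1·1 = 2
  -2*Y**2*Z ↦ -2·1·1·0 = 0
  2*Y*Z**2 ↦ 2·1·1·0 = 0
  -2*Z**3 ↦ -2·1·1·0 = 0
Sum: F(10, 1, 0) = (1000) + (200) + (0) + (30) + (0) + (0) + (2) + (0) + (0) + (0) = 1232.
Reducing mod 11: 1232 ≡ 0 (mod 11).
Since F(a, b, c) ≡ 0 (mod 11), P lies on the curve.


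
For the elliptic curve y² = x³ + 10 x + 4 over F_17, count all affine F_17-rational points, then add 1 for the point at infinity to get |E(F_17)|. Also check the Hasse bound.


Affine points = {(0, 2), (0, 15), (1, 7), (1, 10), (2, 7), (2, 10), (5, 3), (5, 14), (6, 5), (6, 12), (7, 3), (7, 14), (8, 1), (8, 16), (10, 4), (10, 13), (11, 0), (12, 4), (12, 13), (13, 6), (13, 11), (14, 7), (14, 10)}; affine count = 23; |E(F_17)| = 24.

Discriminant check: Δ ∝ 4a³ + 27b² = 4·10³ + 27·4² = 4·1000 + 27·16 ≡ 12 (mod 17). Nonzero ⇒ E is nonsingular.
For each x ∈ F_17, compute rhs = x³ + 10·x + 4 mod 17, then count y ∈ F_17 with y² ≡ rhs.
  x = 0: rhs = 4, matching y values: 2, 15 (2 points).
  x = 1: rhs = 15, matching y values: 7, 10 (2 points).
  x = 2: rhs = 15, matching y values: 7, 10 (2 points).
  x = 3: rhs = 10, matching y values: none (0 points).
  x = 4: rhs = 6, matching y values: none (0 points).
  x = 5: rhs = 9, matching y values: 3, 14 (2 points).
  x = 6: rhs = 8, matching y values: 5, 12 (2 points).
  x = 7: rhs = 9, matching y values: 3, 14 (2 points).
  x = 8: rhs = 1, matching y values: 1, 16 (2 points).
  x = 9: rhs = 7, matching y values: none (0 points).
  x = 10: rhs = 16, matching y values: 4, 13 (2 points).
  x = 11: rhs = 0, matching y values: 0 (1 points).
  x = 12: rhs = 16, matching y values: 4, 13 (2 points).
  x = 13: rhs = 2, matching y values: 6, 11 (2 points).
  x = 14: rhs = 15, matching y values: 7, 10 (2 points).
  x = 15: rhs = 10, matching y values: none (0 points).
  x = 16: rhs = 10, matching y values: none (0 points).
Total affine count: 23.
Full point count |E(F_17)| = 23 + 1 = 24.
Hasse bound: |24 − (17+1)| = |6| = 6 ≤ 2√17 ≈ 8.2462 ✓.


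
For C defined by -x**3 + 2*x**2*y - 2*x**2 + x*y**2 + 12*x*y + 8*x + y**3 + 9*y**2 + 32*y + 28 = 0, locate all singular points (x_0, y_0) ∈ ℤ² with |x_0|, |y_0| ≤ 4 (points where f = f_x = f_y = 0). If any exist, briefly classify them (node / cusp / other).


Singular points: {(-2, -2)}; classification: cusp.

Compute partial derivatives:
  f_x = -3*x**2 + 4*x*y - 4*x + y**2 + 12*y + 8.
  f_y = 2*x**2 + 2*x*y + 12*x + 3*y**2 + 18*y + 32.
Scan x_0 ∈ {−4, ..., 4}. For each x_0, f_y(x_0, y) is a polynomial in y; find its integer roots y ∈ {−4, ..., 4}, then test f_x and f at those candidates.
  x = -4: f_y(-4, y) = 3*y**2 + 10*y + 16; no integer root y with |y| ≤ 4.
  x = -3: f_y(-3, y) = 3*y**2 + 12*y + 14; no integer root y with |y| ≤ 4.
  x = -2: f_y(-2, y) = 3*y**2 + 14*y + 16; vanishes at y ∈ {-2}. (-2, -2): f_x = 0, f = 0 — SINGULAR.
  x = -1: f_y(-1, y) = 3*y**2 + 16*y + 22; no integer root y with |y| ≤ 4.
  x = 0: f_y(0, y) = 3*y**2 + 18*y + 32; no integer root y with |y| ≤ 4.
  x = 1: f_y(1, y) = 3*y**2 + 20*y + 46; no integer root y with |y| ≤ 4.
  x = 2: f_y(2, y) = 3*y**2 + 22*y + 64; no integer root y with |y| ≤ 4.
  x = 3: f_y(3, y) = 3*y**2 + 24*y + 86; no integer root y with |y| ≤ 4.
  x = 4: f_y(4, y) = 3*y**2 + 26*y + 112; no integer root y with |y| ≤ 4.
Only singular point on the grid: (-2, -2).
Classify: substitute x = -2 + u, y = -2 + v and expand: f = -u**3 + 2*u**2*v + u*v**2 + v**3 + v**2.
No constant or linear terms (consistent with a singular point). Quadratic part: v**2. Cubic part: -u**3 + 2*u**2*v + u*v**2 + v**3.
The quadratic part v**2 is a perfect square, so there is a single (double) tangent line v = 0, i.e. y = -2. Restricting the cubic part to that line (v = 0) leaves -u**3 ≠ 0, so f is not divisible by v and the branch is v² ≈ u**3 to lowest order — this is a cusp.
Classification: cusp.


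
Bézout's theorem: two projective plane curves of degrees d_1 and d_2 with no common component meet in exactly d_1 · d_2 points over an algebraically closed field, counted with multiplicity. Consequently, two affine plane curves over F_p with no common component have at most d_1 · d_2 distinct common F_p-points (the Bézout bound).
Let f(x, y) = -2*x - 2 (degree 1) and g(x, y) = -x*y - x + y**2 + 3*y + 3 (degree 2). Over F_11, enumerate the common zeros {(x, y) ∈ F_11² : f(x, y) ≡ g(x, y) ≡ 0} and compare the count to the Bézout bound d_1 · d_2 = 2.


Common zeros: {(10, 9)}; count = 1; Bézout bound = 2.

deg(f) = 1, deg(g) = 2, so Bézout bound = 2.
Scan x ∈ F_11. For each x, list the y ∈ F_11 with f(x, y) ≡ 0 and those with g(x, y) ≡ 0 (mod 11); the common zeros in that column are the intersection.
  x = 0: f ≡ 0 at y ∈ ∅; g ≡ 0 at y ∈ ∅; common: ∅.
  x = 1: f ≡ 0 at y ∈ ∅; g ≡ 0 at y ∈ ∅; common: ∅.
  x = 2: f ≡ 0 at y ∈ ∅; g ≡ 0 at y ∈ ∅; common: ∅.
  x = 3: f ≡ 0 at y ∈ ∅; g ≡ 0 at y ∈ {0}; common: ∅.
  x = 4: f ≡ 0 at y ∈ ∅; g ≡ 0 at y ∈ {4, 8}; common: ∅.
  x = 5: f ≡ 0 at y ∈ ∅; g ≡ 0 at y ∈ {6, 7}; common: ∅.
  x = 6: f ≡ 0 at y ∈ ∅; g ≡ 0 at y ∈ ∅; common: ∅.
  x = 7: f ≡ 0 at y ∈ ∅; g ≡ 0 at y ∈ ∅; common: ∅.
  x = 8: f ≡ 0 at y ∈ ∅; g ≡ 0 at y ∈ {2, 3}; common: ∅.
  x = 9: f ≡ 0 at y ∈ ∅; g ≡ 0 at y ∈ {1, 5}; common: ∅.
  x = 10: f ≡ 0 at y ∈ {0, 1, 2, 3, 4, 5, 6, 7, 8, 9, 10}; g ≡ 0 at y ∈ {9}; common: {9}.
Collecting: common zeros = {(10, 9)}, so the count is 1.
Comparison with the Bézout bound: 1 ≤ 2 = deg(f)·deg(g), as expected for curves with no common component (the affine F_11-count falls short of the bound because intersections may lie at infinity, over extension fields, or carry multiplicity).


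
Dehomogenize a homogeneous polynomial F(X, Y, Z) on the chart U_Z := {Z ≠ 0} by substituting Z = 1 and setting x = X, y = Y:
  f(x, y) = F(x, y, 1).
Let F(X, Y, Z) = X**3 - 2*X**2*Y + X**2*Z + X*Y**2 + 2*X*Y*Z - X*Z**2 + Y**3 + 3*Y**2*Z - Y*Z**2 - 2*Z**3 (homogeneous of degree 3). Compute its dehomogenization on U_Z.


f(x, y) = x**3 - 2*x**2*y + x**2 + x*y**2 + 2*x*y - x + y**3 + 3*y**2 - y - 2

On U_Z we set Z = 1. Each monomial c·X^i·Y^j·Z^k in F becomes c·x^i·y^j·1^k = c·x^i·y^j.
Substituting Z = 1: F(X, Y, 1) = x**3 - 2*x**2*y + x**2 + x*y**2 + 2*x*y - x + y**3 + 3*y**2 - y - 2.
Note: deg(f) ≤ deg(F) = 3; strict inequality happens when F is divisible by Z (lost terms).


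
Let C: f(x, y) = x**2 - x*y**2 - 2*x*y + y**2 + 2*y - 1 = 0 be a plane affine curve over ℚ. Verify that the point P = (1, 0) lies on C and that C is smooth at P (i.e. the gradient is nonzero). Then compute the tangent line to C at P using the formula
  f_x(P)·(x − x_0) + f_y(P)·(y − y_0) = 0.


Tangent line at P: 2*x - 2 = 0.

Step 1: f(1, 0) = 0, so P lies on C.
Step 2: partial derivatives
  f_x(x, y) = 2*x - y**2 - 2*y, f_y(x, y) = -2*x*y - 2*x + 2*y + 2.
  f_x(P) = 2, f_y(P) = 0 (gradient nonzero, so P is smooth).
Step 3: tangent line at P: 2·(x − 1) + 0·(y − 0) = 0.
Expanding: 2*x - 2 = 0.


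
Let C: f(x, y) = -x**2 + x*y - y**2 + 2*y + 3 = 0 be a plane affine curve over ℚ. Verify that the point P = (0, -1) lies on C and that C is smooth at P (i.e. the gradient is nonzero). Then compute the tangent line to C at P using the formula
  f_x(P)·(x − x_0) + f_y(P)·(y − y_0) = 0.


Tangent line at P: -x + 4*y + 4 = 0.

Step 1: f(0, -1) = 0, so P lies on C.
Step 2: partial derivatives
  f_x(x, y) = -2*x + y, f_y(x, y) = x - 2*y + 2.
  f_x(P) = -1, f_y(P) = 4 (gradient nonzero, so P is smooth).
Step 3: tangent line at P: -1·(x − 0) + 4·(y − -1) = 0.
Expanding: -x + 4*y + 4 = 0.


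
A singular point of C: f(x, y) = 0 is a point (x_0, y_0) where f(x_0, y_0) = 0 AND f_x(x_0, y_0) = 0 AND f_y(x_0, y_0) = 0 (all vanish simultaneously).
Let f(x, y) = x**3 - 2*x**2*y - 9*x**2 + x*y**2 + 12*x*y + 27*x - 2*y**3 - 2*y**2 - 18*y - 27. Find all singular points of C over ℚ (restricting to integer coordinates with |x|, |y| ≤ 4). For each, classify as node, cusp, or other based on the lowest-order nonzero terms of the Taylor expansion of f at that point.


Singular points: {(3, 0)}; classification: cusp.

Compute partial derivatives:
  f_x = 3*x**2 - 4*x*y - 18*x + y**2 + 12*y + 27.
  f_y = -2*x**2 + 2*x*y + 12*x - 6*y**2 - 4*y - 18.
Scan x_0 ∈ {−4, ..., 4}. For each x_0, f_y(x_0, y) is a polynomial in y; find its integer roots y ∈ {−4, ..., 4}, then test f_x and f at those candidates.
  x = -4: f_y(-4, y) = -6*y**2 - 12*y - 98; no integer root y with |y| ≤ 4.
  x = -3: f_y(-3, y) = -6*y**2 - 10*y - 72; no integer root y with |y| ≤ 4.
  x = -2: f_y(-2, y) = -6*y**2 - 8*y - 50; no integer root y with |y| ≤ 4.
  x = -1: f_y(-1, y) = -6*y**2 - 6*y - 32; no integer root y with |y| ≤ 4.
  x = 0: f_y(0, y) = -6*y**2 - 4*y - 18; no integer root y with |y| ≤ 4.
  x = 1: f_y(1, y) = -6*y**2 - 2*y - 8; no integer root y with |y| ≤ 4.
  x = 2: f_y(2, y) = -6*y**2 - 2; no integer root y with |y| ≤ 4.
  x = 3: f_y(3, y) = -6*y**2 + 2*y; vanishes at y ∈ {0}. (3, 0): f_x = 0, f = 0 — SINGULAR.
  x = 4: f_y(4, y) = -6*y**2 + 4*y - 2; no integer root y with |y| ≤ 4.
Only singular point on the grid: (3, 0).
Classify: substitute x = 3 + u, y = 0 + v and expand: f = u**3 - 2*u**2*v + u*v**2 - 2*v**3 + v**2.
No constant or linear terms (consistent with a singular point). Quadratic part: v**2. Cubic part: u**3 - 2*u**2*v + u*v**2 - 2*v**3.
The quadratic part v**2 is a perfect square, so there is a single (double) tangent line v = 0, i.e. y = 0. Restricting the cubic part to that line (v = 0) leaves u**3 ≠ 0, so f is not divisible by v and the branch is v² ≈ -u**3 to lowest order — this is a cusp.
Classification: cusp.


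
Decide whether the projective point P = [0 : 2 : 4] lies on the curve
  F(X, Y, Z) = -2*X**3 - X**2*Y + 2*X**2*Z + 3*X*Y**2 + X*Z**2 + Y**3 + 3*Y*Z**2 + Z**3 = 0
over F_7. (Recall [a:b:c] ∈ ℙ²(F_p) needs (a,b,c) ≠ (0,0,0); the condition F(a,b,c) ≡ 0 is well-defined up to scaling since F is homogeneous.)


F(0,2,4) ≡ 0 (mod 7); P is on the curve.

Evaluate F(0, 2, 4) term-by-term (mod 7).
  -2*X**3 ↦ -2·0·1·1 = 0
  -X**2*Y ↦ -1·0·2·1 = 0
  2*X**2*Z ↦ 2·0·1·4 = 0
  3*X*Y**2 ↦ 3·0·4·1 = 0
  X*Z**2 ↦ 1·0·1·16 = 0
  Y**3 ↦ 1·1·8·1 = 8
  3*Y*Z**2 ↦ 3·1·2·16 = 96
  Z**3 ↦ 1·1·1·64 = 64
Sum: F(0, 2, 4) = (0) + (0) + (0) + (0) + (0) + (8) + (96) + (64) = 168.
Reducing mod 7: 168 ≡ 0 (mod 7).
Since F(a, b, c) ≡ 0 (mod 7), P lies on the curve.


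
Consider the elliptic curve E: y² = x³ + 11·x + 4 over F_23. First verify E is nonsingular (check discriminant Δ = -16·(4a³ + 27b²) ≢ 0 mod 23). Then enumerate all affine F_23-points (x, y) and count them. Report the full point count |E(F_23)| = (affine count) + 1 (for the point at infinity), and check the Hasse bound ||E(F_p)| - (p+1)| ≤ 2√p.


Affine points = {(0, 2), (0, 21), (1, 4), (1, 19), (3, 8), (3, 15), (5, 0), (8, 11), (8, 12), (9, 2), (9, 21), (12, 1), (12, 22), (14, 2), (14, 21), (15, 5), (15, 18), (18, 10), (18, 13), (20, 6), (20, 17)}; affine count = 21; |E(F_23)| = 22.

Discriminant check: Δ ∝ 4a³ + 27b² = 4·11³ + 27·4² = 4·1331 + 27·16 ≡ 6 (mod 23). Nonzero ⇒ E is nonsingular.
For each x ∈ F_23, compute rhs = x³ + 11·x + 4 mod 23, then count y ∈ F_23 with y² ≡ rhs.
  x = 0: rhs = 4, matching y values: 2, 21 (2 points).
  x = 1: rhs = 16, matching y values: 4, 19 (2 points).
  x = 2: rhs = 11, matching y values: none (0 points).
  x = 3: rhs = 18, matching y values: 8, 15 (2 points).
  x = 4: rhs = 20, matching y values: none (0 points).
  x = 5: rhs = 0, matching y values: 0 (1 points).
  x = 6: rhs = 10, matching y values: none (0 points).
  x = 7: rhs = 10, matching y values: none (0 points).
  x = 8: rhs = 6, matching y values: 11, 12 (2 points).
  x = 9: rhs = 4, matching y values: 2, 21 (2 points).
  x = 10: rhs = 10, matching y values: none (0 points).
  x = 11: rhs = 7, matching y values: none (0 points).
  x = 12: rhs = 1, matching y values: 1, 22 (2 points).
  x = 13: rhs = 21, matching y values: none (0 points).
  x = 14: rhs = 4, matching y values: 2, 21 (2 points).
  x = 15: rhs = 2, matching y values: 5, 18 (2 points).
  x = 16: rhs = 21, matching y values: none (0 points).
  x = 17: rhs = 21, matching y values: none (0 points).
  x = 18: rhs = 8, matching y values: 10, 13 (2 points).
  x = 19: rhs = 11, matching y values: none (0 points).
  x = 20: rhs = 13, matching y values: 6, 17 (2 points).
  x = 21: rhs = 20, matching y values: none (0 points).
  x = 22: rhs = 15, matching y values: none (0 points).
Total affine count: 21.
Full point count |E(F_23)| = 21 + 1 = 22.
Hasse bound: |22 − (23+1)| = |-2| = 2 ≤ 2√23 ≈ 9.5917 ✓.
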